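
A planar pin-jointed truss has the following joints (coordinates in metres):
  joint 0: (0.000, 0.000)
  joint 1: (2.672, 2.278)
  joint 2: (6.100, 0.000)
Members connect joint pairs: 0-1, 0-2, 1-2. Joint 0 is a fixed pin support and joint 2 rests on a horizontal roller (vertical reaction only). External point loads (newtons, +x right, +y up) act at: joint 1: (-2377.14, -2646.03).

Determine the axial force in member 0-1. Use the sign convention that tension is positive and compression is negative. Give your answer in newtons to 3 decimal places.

-3660.311

N=3 nodes, M=3 members, R=3 reactions → 2N=6, M+R=6
member 0 (0-1): L=3.5112, (cx,cy)=(0.7610,0.6488)
member 1 (0-2): L=6.1000, (cx,cy)=(1.0000,0.0000)
member 2 (1-2): L=4.1159, (cx,cy)=(0.8329,-0.5535)
solve A·x = −loads:
  F[0-1] = -3660.3112 N (compression)
  F[0-2] = +408.2939 N (tension)
  F[1-2] = -490.2242 N (compression)
  Rx@0 = +2377.1400 N
  Ry@0 = +2374.7075 N
  Ry@2 = +271.3225 N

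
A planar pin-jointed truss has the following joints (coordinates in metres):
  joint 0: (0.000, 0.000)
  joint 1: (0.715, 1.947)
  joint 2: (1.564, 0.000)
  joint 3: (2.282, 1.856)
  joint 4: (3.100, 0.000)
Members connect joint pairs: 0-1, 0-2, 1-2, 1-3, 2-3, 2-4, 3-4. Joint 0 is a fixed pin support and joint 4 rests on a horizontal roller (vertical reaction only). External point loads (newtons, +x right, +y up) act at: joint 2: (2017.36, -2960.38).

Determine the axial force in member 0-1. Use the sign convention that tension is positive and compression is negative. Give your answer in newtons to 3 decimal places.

N=5 nodes, M=7 members, R=3 reactions → 2N=10, M+R=10
member 0 (0-1): L=2.0741, (cx,cy)=(0.3447,0.9387)
member 1 (0-2): L=1.5640, (cx,cy)=(1.0000,0.0000)
member 2 (1-2): L=2.1241, (cx,cy)=(0.3997,-0.9166)
member 3 (1-3): L=1.5696, (cx,cy)=(0.9983,-0.0580)
member 4 (2-3): L=1.9900, (cx,cy)=(0.3608,0.9326)
member 5 (2-4): L=1.5360, (cx,cy)=(1.0000,0.0000)
member 6 (3-4): L=2.0283, (cx,cy)=(0.4033,-0.9151)
solve A·x = −loads:
  F[0-1] = -1562.6005 N (compression)
  F[0-2] = +2556.0229 N (tension)
  F[1-2] = +1676.7971 N (tension)
  F[1-3] = -1210.9274 N (compression)
  F[2-3] = +1526.1505 N (tension)
  F[2-4] = +658.2606 N (tension)
  F[3-4] = -1632.1847 N (compression)
  Rx@0 = -2017.3600 N
  Ry@0 = +1466.8205 N
  Ry@4 = +1493.5595 N

-1562.600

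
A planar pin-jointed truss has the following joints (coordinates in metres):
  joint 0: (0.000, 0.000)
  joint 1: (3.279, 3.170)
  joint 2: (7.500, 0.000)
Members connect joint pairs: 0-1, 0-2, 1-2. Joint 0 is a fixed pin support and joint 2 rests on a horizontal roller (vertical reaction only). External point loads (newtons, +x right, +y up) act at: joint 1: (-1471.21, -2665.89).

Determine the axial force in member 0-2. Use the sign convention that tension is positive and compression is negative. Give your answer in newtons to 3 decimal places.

723.956

N=3 nodes, M=3 members, R=3 reactions → 2N=6, M+R=6
member 0 (0-1): L=4.5608, (cx,cy)=(0.7190,0.6951)
member 1 (0-2): L=7.5000, (cx,cy)=(1.0000,0.0000)
member 2 (1-2): L=5.2788, (cx,cy)=(0.7996,-0.6005)
solve A·x = −loads:
  F[0-1] = -3053.2705 N (compression)
  F[0-2] = +723.9557 N (tension)
  F[1-2] = -905.3821 N (compression)
  Rx@0 = +1471.2100 N
  Ry@0 = +2122.1943 N
  Ry@2 = +543.6957 N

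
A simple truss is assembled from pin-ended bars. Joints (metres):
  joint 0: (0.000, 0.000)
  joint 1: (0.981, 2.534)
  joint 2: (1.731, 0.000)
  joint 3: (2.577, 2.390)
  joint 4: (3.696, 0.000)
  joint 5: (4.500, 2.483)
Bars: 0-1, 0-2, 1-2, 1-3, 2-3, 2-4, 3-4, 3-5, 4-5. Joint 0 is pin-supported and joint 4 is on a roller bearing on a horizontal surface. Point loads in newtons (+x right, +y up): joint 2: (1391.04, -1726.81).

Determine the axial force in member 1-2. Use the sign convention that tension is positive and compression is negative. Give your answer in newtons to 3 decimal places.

N=6 nodes, M=9 members, R=3 reactions → 2N=12, M+R=12
member 0 (0-1): L=2.7173, (cx,cy)=(0.3610,0.9326)
member 1 (0-2): L=1.7310, (cx,cy)=(1.0000,0.0000)
member 2 (1-2): L=2.6427, (cx,cy)=(0.2838,-0.9589)
member 3 (1-3): L=1.6025, (cx,cy)=(0.9960,-0.0899)
member 4 (2-3): L=2.5353, (cx,cy)=(0.3337,0.9427)
member 5 (2-4): L=1.9650, (cx,cy)=(1.0000,0.0000)
member 6 (3-4): L=2.6390, (cx,cy)=(0.4240,-0.9056)
member 7 (3-5): L=1.9252, (cx,cy)=(0.9988,0.0483)
member 8 (4-5): L=2.6099, (cx,cy)=(0.3081,0.9514)
solve A·x = −loads:
  F[0-1] = -984.4648 N (compression)
  F[0-2] = +1746.4565 N (tension)
  F[1-2] = +1018.0661 N (tension)
  F[1-3] = -646.9660 N (compression)
  F[2-3] = +796.2420 N (tension)
  F[2-4] = +378.6534 N (tension)
  F[3-4] = -892.9955 N (compression)
  F[3-5] = -0.0000 N (compression)
  F[4-5] = +0.0000 N (tension)
  Rx@0 = -1391.0400 N
  Ry@0 = +918.0686 N
  Ry@4 = +808.7414 N

1018.066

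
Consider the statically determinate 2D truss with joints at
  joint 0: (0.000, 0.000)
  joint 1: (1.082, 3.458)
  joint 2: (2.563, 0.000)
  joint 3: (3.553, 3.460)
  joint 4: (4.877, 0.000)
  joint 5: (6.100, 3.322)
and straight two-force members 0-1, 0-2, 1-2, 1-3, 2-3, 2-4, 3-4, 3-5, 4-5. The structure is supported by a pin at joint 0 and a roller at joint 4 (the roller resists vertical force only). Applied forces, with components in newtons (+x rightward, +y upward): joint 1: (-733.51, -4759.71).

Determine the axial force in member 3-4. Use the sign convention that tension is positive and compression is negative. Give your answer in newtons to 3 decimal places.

N=6 nodes, M=9 members, R=3 reactions → 2N=12, M+R=12
member 0 (0-1): L=3.6233, (cx,cy)=(0.2986,0.9544)
member 1 (0-2): L=2.5630, (cx,cy)=(1.0000,0.0000)
member 2 (1-2): L=3.7618, (cx,cy)=(0.3937,-0.9192)
member 3 (1-3): L=2.4710, (cx,cy)=(1.0000,0.0008)
member 4 (2-3): L=3.5988, (cx,cy)=(0.2751,0.9614)
member 5 (2-4): L=2.3140, (cx,cy)=(1.0000,0.0000)
member 6 (3-4): L=3.7047, (cx,cy)=(0.3574,-0.9340)
member 7 (3-5): L=2.5507, (cx,cy)=(0.9985,-0.0541)
member 8 (4-5): L=3.5400, (cx,cy)=(0.3455,0.9384)
solve A·x = −loads:
  F[0-1] = -4425.7606 N (compression)
  F[0-2] = +588.1137 N (tension)
  F[1-2] = -583.2840 N (compression)
  F[1-3] = -358.4780 N (compression)
  F[2-3] = +557.6952 N (tension)
  F[2-4] = +205.0626 N (tension)
  F[3-4] = -573.7833 N (compression)
  F[3-5] = -0.0000 N (tension)
  F[4-5] = +0.0000 N (tension)
  Rx@0 = +733.5100 N
  Ry@0 = +4223.8214 N
  Ry@4 = +535.8886 N

-573.783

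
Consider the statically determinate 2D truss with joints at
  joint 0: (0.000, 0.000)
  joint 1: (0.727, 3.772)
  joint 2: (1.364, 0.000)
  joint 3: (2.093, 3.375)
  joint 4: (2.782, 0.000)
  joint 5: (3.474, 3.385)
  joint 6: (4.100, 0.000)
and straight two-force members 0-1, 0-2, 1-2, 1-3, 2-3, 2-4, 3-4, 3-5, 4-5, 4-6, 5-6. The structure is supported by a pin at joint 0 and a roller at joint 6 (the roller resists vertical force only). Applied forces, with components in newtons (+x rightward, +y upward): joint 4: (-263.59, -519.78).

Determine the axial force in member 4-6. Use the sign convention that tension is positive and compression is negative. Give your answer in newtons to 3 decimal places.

N=7 nodes, M=11 members, R=3 reactions → 2N=14, M+R=14
member 0 (0-1): L=3.8414, (cx,cy)=(0.1893,0.9819)
member 1 (0-2): L=1.3640, (cx,cy)=(1.0000,0.0000)
member 2 (1-2): L=3.8254, (cx,cy)=(0.1665,-0.9860)
member 3 (1-3): L=1.4225, (cx,cy)=(0.9603,-0.2791)
member 4 (2-3): L=3.4528, (cx,cy)=(0.2111,0.9775)
member 5 (2-4): L=1.4180, (cx,cy)=(1.0000,0.0000)
member 6 (3-4): L=3.4446, (cx,cy)=(0.2000,-0.9798)
member 7 (3-5): L=1.3810, (cx,cy)=(1.0000,0.0072)
member 8 (4-5): L=3.4550, (cx,cy)=(0.2003,0.9797)
member 9 (4-6): L=1.3180, (cx,cy)=(1.0000,0.0000)
member 10 (5-6): L=3.4424, (cx,cy)=(0.1819,-0.9833)
solve A·x = −loads:
  F[0-1] = -170.1654 N (compression)
  F[0-2] = -231.3857 N (compression)
  F[1-2] = +188.1843 N (tension)
  F[1-3] = -66.1695 N (compression)
  F[2-3] = -189.8363 N (compression)
  F[2-4] = -159.9693 N (compression)
  F[3-4] = +169.5202 N (tension)
  F[3-5] = -137.5322 N (compression)
  F[4-5] = +361.0006 N (tension)
  F[4-6] = +65.2242 N (tension)
  F[5-6] = -358.6701 N (compression)
  Rx@0 = +263.5900 N
  Ry@0 = +167.0903 N
  Ry@6 = +352.6897 N

65.224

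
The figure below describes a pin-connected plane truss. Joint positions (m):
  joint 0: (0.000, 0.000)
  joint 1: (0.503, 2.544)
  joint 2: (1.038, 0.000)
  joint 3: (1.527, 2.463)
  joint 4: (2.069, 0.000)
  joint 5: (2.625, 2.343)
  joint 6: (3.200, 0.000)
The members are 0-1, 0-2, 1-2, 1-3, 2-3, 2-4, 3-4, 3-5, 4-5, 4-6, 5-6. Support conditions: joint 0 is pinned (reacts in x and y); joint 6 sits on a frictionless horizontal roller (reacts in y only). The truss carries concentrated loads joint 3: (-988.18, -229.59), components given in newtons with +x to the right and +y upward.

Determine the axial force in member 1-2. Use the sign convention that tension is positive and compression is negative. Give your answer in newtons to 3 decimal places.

N=7 nodes, M=11 members, R=3 reactions → 2N=14, M+R=14
member 0 (0-1): L=2.5932, (cx,cy)=(0.1940,0.9810)
member 1 (0-2): L=1.0380, (cx,cy)=(1.0000,0.0000)
member 2 (1-2): L=2.5996, (cx,cy)=(0.2058,-0.9786)
member 3 (1-3): L=1.0272, (cx,cy)=(0.9969,-0.0789)
member 4 (2-3): L=2.5111, (cx,cy)=(0.1947,0.9809)
member 5 (2-4): L=1.0310, (cx,cy)=(1.0000,0.0000)
member 6 (3-4): L=2.5219, (cx,cy)=(0.2149,-0.9766)
member 7 (3-5): L=1.1045, (cx,cy)=(0.9941,-0.1086)
member 8 (4-5): L=2.4081, (cx,cy)=(0.2309,0.9730)
member 9 (4-6): L=1.1310, (cx,cy)=(1.0000,0.0000)
member 10 (5-6): L=2.4125, (cx,cy)=(0.2383,-0.9712)
solve A·x = −loads:
  F[0-1] = -897.6705 N (compression)
  F[0-2] = -814.0632 N (compression)
  F[1-2] = +929.4197 N (tension)
  F[1-3] = -366.5301 N (compression)
  F[2-3] = -927.2775 N (compression)
  F[2-4] = -442.2156 N (compression)
  F[3-4] = +632.3307 N (tension)
  F[3-5] = +308.1424 N (tension)
  F[4-5] = -634.7048 N (compression)
  F[4-6] = -159.7711 N (compression)
  F[5-6] = +670.3506 N (tension)
  Rx@0 = +988.1800 N
  Ry@0 = +880.6223 N
  Ry@6 = -651.0323 N

929.420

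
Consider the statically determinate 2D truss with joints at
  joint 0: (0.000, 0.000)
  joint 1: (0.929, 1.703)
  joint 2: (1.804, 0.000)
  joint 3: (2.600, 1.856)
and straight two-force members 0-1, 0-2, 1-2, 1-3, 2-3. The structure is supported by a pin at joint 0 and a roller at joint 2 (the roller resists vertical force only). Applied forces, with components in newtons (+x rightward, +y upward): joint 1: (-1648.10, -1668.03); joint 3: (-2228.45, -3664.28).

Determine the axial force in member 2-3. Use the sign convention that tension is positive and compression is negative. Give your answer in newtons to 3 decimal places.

N=4 nodes, M=5 members, R=3 reactions → 2N=8, M+R=8
member 0 (0-1): L=1.9399, (cx,cy)=(0.4789,0.8779)
member 1 (0-2): L=1.8040, (cx,cy)=(1.0000,0.0000)
member 2 (1-2): L=1.9146, (cx,cy)=(0.4570,-0.8895)
member 3 (1-3): L=1.6780, (cx,cy)=(0.9958,0.0912)
member 4 (2-3): L=2.0195, (cx,cy)=(0.3942,0.9190)
solve A·x = −loads:
  F[0-1] = -3463.7357 N (compression)
  F[0-2] = -2217.8077 N (compression)
  F[1-2] = +1472.9020 N (tension)
  F[1-3] = -686.6272 N (compression)
  F[2-3] = -3918.9404 N (compression)
  Rx@0 = +3876.5500 N
  Ry@0 = +3040.7300 N
  Ry@2 = +2291.5800 N

-3918.940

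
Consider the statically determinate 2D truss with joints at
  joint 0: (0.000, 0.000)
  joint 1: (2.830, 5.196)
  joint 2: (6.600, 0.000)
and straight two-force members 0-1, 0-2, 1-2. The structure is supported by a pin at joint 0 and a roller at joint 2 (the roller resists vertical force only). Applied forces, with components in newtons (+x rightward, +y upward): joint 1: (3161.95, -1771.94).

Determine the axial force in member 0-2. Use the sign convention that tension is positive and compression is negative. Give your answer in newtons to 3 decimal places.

N=3 nodes, M=3 members, R=3 reactions → 2N=6, M+R=6
member 0 (0-1): L=5.9167, (cx,cy)=(0.4783,0.8782)
member 1 (0-2): L=6.6000, (cx,cy)=(1.0000,0.0000)
member 2 (1-2): L=6.4196, (cx,cy)=(0.5873,-0.8094)
solve A·x = −loads:
  F[0-1] = +1682.0496 N (tension)
  F[0-2] = +2357.4134 N (tension)
  F[1-2] = -4014.2335 N (compression)
  Rx@0 = -3161.9500 N
  Ry@0 = -1477.1634 N
  Ry@2 = +3249.1034 N

2357.413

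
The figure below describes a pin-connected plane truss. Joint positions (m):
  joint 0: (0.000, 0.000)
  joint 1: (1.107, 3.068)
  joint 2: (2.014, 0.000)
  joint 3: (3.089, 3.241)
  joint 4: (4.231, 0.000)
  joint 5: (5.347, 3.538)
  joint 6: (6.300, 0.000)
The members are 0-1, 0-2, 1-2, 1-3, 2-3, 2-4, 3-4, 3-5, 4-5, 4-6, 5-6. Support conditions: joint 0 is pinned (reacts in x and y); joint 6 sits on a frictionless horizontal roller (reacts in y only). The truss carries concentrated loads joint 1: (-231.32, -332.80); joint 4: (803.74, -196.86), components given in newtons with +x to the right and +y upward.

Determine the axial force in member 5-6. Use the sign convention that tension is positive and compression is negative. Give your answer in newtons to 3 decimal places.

-80.819

N=7 nodes, M=11 members, R=3 reactions → 2N=14, M+R=14
member 0 (0-1): L=3.2616, (cx,cy)=(0.3394,0.9406)
member 1 (0-2): L=2.0140, (cx,cy)=(1.0000,0.0000)
member 2 (1-2): L=3.1993, (cx,cy)=(0.2835,-0.9590)
member 3 (1-3): L=1.9895, (cx,cy)=(0.9962,0.0870)
member 4 (2-3): L=3.4146, (cx,cy)=(0.3148,0.9492)
member 5 (2-4): L=2.2170, (cx,cy)=(1.0000,0.0000)
member 6 (3-4): L=3.4363, (cx,cy)=(0.3323,-0.9432)
member 7 (3-5): L=2.2774, (cx,cy)=(0.9915,0.1304)
member 8 (4-5): L=3.7098, (cx,cy)=(0.3008,0.9537)
member 9 (4-6): L=2.0690, (cx,cy)=(1.0000,0.0000)
member 10 (5-6): L=3.6641, (cx,cy)=(0.2601,-0.9656)
solve A·x = −loads:
  F[0-1] = -480.1224 N (compression)
  F[0-2] = +735.3752 N (tension)
  F[1-2] = +126.8556 N (tension)
  F[1-3] = +32.5241 N (tension)
  F[2-3] = -128.1682 N (compression)
  F[2-4] = +811.6892 N (tension)
  F[3-4] = +119.3436 N (tension)
  F[3-5] = -48.0211 N (compression)
  F[4-5] = +88.3940 N (tension)
  F[4-6] = +21.0202 N (tension)
  F[5-6] = -80.8187 N (compression)
  Rx@0 = -572.4200 N
  Ry@0 = +451.6228 N
  Ry@6 = +78.0372 N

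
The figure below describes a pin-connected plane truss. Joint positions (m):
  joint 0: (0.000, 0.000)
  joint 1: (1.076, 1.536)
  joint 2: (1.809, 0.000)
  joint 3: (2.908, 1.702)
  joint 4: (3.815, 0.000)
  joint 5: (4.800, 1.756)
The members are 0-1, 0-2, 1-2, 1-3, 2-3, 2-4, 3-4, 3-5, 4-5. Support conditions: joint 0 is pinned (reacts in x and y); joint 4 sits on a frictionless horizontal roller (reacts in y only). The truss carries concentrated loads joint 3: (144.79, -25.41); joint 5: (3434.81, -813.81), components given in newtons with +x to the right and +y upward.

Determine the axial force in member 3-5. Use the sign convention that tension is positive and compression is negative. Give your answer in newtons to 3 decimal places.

3956.226

N=6 nodes, M=9 members, R=3 reactions → 2N=12, M+R=12
member 0 (0-1): L=1.8754, (cx,cy)=(0.5737,0.8190)
member 1 (0-2): L=1.8090, (cx,cy)=(1.0000,0.0000)
member 2 (1-2): L=1.7019, (cx,cy)=(0.4307,-0.9025)
member 3 (1-3): L=1.8395, (cx,cy)=(0.9959,0.0902)
member 4 (2-3): L=2.0260, (cx,cy)=(0.5425,0.8401)
member 5 (2-4): L=2.0060, (cx,cy)=(1.0000,0.0000)
member 6 (3-4): L=1.9286, (cx,cy)=(0.4703,-0.8825)
member 7 (3-5): L=1.8928, (cx,cy)=(0.9996,0.0285)
member 8 (4-5): L=2.0134, (cx,cy)=(0.4892,0.8722)
solve A·x = −loads:
  F[0-1] = +2258.3702 N (tension)
  F[0-2] = +2283.8632 N (tension)
  F[1-2] = -1839.8496 N (compression)
  F[1-3] = +2096.6891 N (tension)
  F[2-3] = +1976.5442 N (tension)
  F[2-4] = +419.2836 N (tension)
  F[3-4] = -1996.8217 N (compression)
  F[3-5] = +3956.2264 N (tension)
  F[4-5] = -1062.5128 N (compression)
  Rx@0 = -3579.6000 N
  Ry@0 = -1849.6763 N
  Ry@4 = +2688.8963 N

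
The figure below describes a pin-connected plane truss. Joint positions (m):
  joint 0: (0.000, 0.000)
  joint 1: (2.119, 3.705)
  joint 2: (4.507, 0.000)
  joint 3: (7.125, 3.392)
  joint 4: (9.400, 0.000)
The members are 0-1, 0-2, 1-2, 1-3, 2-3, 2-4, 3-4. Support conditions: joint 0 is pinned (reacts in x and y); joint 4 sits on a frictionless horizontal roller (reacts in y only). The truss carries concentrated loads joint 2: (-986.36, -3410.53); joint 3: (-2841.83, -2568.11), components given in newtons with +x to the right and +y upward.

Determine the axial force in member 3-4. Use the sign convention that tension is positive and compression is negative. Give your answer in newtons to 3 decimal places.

N=5 nodes, M=7 members, R=3 reactions → 2N=10, M+R=10
member 0 (0-1): L=4.2682, (cx,cy)=(0.4965,0.8681)
member 1 (0-2): L=4.5070, (cx,cy)=(1.0000,0.0000)
member 2 (1-2): L=4.4079, (cx,cy)=(0.5418,-0.8405)
member 3 (1-3): L=5.0158, (cx,cy)=(0.9981,-0.0624)
member 4 (2-3): L=4.2848, (cx,cy)=(0.6110,0.7916)
member 5 (2-4): L=4.8930, (cx,cy)=(1.0000,0.0000)
member 6 (3-4): L=4.0843, (cx,cy)=(0.5570,-0.8305)
solve A·x = −loads:
  F[0-1] = -3942.4942 N (compression)
  F[0-2] = -1870.8721 N (compression)
  F[1-2] = +4394.2561 N (tension)
  F[1-3] = -4346.3981 N (compression)
  F[2-3] = -357.4924 N (compression)
  F[2-4] = +1714.5235 N (tension)
  F[3-4] = -3078.0583 N (compression)
  Rx@0 = +3828.1900 N
  Ry@0 = +3422.3044 N
  Ry@4 = +2556.3356 N

-3078.058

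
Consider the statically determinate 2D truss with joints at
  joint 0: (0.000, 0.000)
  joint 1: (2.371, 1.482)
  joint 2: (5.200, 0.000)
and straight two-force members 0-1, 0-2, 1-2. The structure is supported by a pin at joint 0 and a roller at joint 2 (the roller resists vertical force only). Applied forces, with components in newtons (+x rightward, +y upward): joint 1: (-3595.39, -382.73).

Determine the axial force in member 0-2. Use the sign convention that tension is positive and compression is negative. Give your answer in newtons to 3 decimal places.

N=3 nodes, M=3 members, R=3 reactions → 2N=6, M+R=6
member 0 (0-1): L=2.7961, (cx,cy)=(0.8480,0.5300)
member 1 (0-2): L=5.2000, (cx,cy)=(1.0000,0.0000)
member 2 (1-2): L=3.1937, (cx,cy)=(0.8858,-0.4640)
solve A·x = −loads:
  F[0-1] = -2326.1013 N (compression)
  F[0-2] = -1622.9068 N (compression)
  F[1-2] = +1832.1096 N (tension)
  Rx@0 = +3595.3900 N
  Ry@0 = +1232.9060 N
  Ry@2 = -850.1760 N

-1622.907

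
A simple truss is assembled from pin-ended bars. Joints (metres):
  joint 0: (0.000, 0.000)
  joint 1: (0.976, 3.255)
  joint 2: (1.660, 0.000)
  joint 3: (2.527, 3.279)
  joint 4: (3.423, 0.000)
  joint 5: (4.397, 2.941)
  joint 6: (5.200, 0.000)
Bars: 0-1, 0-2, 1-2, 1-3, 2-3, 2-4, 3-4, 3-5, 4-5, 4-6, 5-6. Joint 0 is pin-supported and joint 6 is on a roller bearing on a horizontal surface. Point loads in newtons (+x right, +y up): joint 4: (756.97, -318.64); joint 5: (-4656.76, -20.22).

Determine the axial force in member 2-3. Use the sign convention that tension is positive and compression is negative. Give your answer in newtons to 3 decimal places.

-2817.788

N=7 nodes, M=11 members, R=3 reactions → 2N=14, M+R=14
member 0 (0-1): L=3.3982, (cx,cy)=(0.2872,0.9579)
member 1 (0-2): L=1.6600, (cx,cy)=(1.0000,0.0000)
member 2 (1-2): L=3.3261, (cx,cy)=(0.2056,-0.9786)
member 3 (1-3): L=1.5512, (cx,cy)=(0.9999,0.0155)
member 4 (2-3): L=3.3917, (cx,cy)=(0.2556,0.9668)
member 5 (2-4): L=1.7630, (cx,cy)=(1.0000,0.0000)
member 6 (3-4): L=3.3992, (cx,cy)=(0.2636,-0.9646)
member 7 (3-5): L=1.9003, (cx,cy)=(0.9841,-0.1779)
member 8 (4-5): L=3.0981, (cx,cy)=(0.3144,0.9493)
member 9 (4-6): L=1.7770, (cx,cy)=(1.0000,0.0000)
member 10 (5-6): L=3.0487, (cx,cy)=(0.2634,-0.9647)
solve A·x = −loads:
  F[0-1] = -2866.5443 N (compression)
  F[0-2] = -3076.4815 N (compression)
  F[1-2] = +2783.6670 N (tension)
  F[1-3] = -1395.9278 N (compression)
  F[2-3] = -2817.7879 N (compression)
  F[2-4] = -1783.7319 N (compression)
  F[3-4] = +3411.4204 N (tension)
  F[3-5] = -3064.1343 N (compression)
  F[4-5] = -3130.8868 N (compression)
  F[4-6] = -657.1733 N (compression)
  F[5-6] = +2495.0111 N (tension)
  Rx@0 = +3899.7900 N
  Ry@0 = +2745.7675 N
  Ry@6 = -2406.9075 N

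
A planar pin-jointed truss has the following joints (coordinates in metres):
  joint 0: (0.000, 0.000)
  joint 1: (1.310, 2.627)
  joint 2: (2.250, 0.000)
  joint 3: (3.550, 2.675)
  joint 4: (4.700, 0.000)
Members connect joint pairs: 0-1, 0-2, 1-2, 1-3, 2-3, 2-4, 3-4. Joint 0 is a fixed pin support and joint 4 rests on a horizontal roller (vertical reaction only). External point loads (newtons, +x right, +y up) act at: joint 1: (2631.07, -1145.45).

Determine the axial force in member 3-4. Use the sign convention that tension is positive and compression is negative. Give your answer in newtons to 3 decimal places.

N=5 nodes, M=7 members, R=3 reactions → 2N=10, M+R=10
member 0 (0-1): L=2.9355, (cx,cy)=(0.4463,0.8949)
member 1 (0-2): L=2.2500, (cx,cy)=(1.0000,0.0000)
member 2 (1-2): L=2.7901, (cx,cy)=(0.3369,-0.9415)
member 3 (1-3): L=2.2405, (cx,cy)=(0.9998,0.0214)
member 4 (2-3): L=2.9742, (cx,cy)=(0.4371,0.8994)
member 5 (2-4): L=2.4500, (cx,cy)=(1.0000,0.0000)
member 6 (3-4): L=2.9117, (cx,cy)=(0.3950,-0.9187)
solve A·x = −loads:
  F[0-1] = +720.0931 N (tension)
  F[0-2] = +2309.7216 N (tension)
  F[1-2] = -1938.7001 N (compression)
  F[1-3] = -1656.9462 N (compression)
  F[2-3] = +2029.5017 N (tension)
  F[2-4] = +769.4742 N (tension)
  F[3-4] = -1948.2565 N (compression)
  Rx@0 = -2631.0700 N
  Ry@0 = -644.4139 N
  Ry@4 = +1789.8639 N

-1948.256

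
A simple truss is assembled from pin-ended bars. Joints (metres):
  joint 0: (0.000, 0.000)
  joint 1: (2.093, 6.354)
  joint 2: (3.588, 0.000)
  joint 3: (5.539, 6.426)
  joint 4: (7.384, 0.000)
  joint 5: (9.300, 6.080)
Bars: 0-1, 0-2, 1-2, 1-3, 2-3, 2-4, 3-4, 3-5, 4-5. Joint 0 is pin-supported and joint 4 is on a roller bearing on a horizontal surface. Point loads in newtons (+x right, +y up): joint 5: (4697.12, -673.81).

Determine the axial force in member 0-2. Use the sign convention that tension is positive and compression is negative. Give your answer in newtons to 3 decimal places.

N=6 nodes, M=9 members, R=3 reactions → 2N=12, M+R=12
member 0 (0-1): L=6.6898, (cx,cy)=(0.3129,0.9498)
member 1 (0-2): L=3.5880, (cx,cy)=(1.0000,0.0000)
member 2 (1-2): L=6.5275, (cx,cy)=(0.2290,-0.9734)
member 3 (1-3): L=3.4468, (cx,cy)=(0.9998,0.0209)
member 4 (2-3): L=6.7156, (cx,cy)=(0.2905,0.9569)
member 5 (2-4): L=3.7960, (cx,cy)=(1.0000,0.0000)
member 6 (3-4): L=6.6856, (cx,cy)=(0.2760,-0.9612)
member 7 (3-5): L=3.7769, (cx,cy)=(0.9958,-0.0916)
member 8 (4-5): L=6.3748, (cx,cy)=(0.3006,0.9538)
solve A·x = −loads:
  F[0-1] = +4256.1219 N (tension)
  F[0-2] = +3365.5392 N (tension)
  F[1-2] = -4104.0868 N (compression)
  F[1-3] = +2272.0388 N (tension)
  F[2-3] = +4175.0665 N (tension)
  F[2-4] = +1212.6546 N (tension)
  F[3-4] = -4662.4415 N (compression)
  F[3-5] = +4791.2858 N (tension)
  F[4-5] = -246.2672 N (compression)
  Rx@0 = -4697.1200 N
  Ry@0 = -4042.4580 N
  Ry@4 = +4716.2680 N

3365.539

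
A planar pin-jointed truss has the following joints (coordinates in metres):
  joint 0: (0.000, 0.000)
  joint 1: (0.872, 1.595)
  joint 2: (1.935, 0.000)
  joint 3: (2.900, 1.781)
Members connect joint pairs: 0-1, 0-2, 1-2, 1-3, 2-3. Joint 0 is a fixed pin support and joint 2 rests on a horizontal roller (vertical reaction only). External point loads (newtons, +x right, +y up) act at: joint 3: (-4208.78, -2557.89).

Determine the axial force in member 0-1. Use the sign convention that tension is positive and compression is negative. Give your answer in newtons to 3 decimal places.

N=4 nodes, M=5 members, R=3 reactions → 2N=8, M+R=8
member 0 (0-1): L=1.8178, (cx,cy)=(0.4797,0.8774)
member 1 (0-2): L=1.9350, (cx,cy)=(1.0000,0.0000)
member 2 (1-2): L=1.9168, (cx,cy)=(0.5546,-0.8321)
member 3 (1-3): L=2.0365, (cx,cy)=(0.9958,0.0913)
member 4 (2-3): L=2.0256, (cx,cy)=(0.4764,0.8792)
solve A·x = −loads:
  F[0-1] = -2961.1132 N (compression)
  F[0-2] = -2788.3344 N (compression)
  F[1-2] = +2794.9214 N (tension)
  F[1-3] = -2982.9198 N (compression)
  F[2-3] = -2599.3742 N (compression)
  Rx@0 = +4208.7800 N
  Ry@0 = +2598.1774 N
  Ry@2 = -40.2874 N

-2961.113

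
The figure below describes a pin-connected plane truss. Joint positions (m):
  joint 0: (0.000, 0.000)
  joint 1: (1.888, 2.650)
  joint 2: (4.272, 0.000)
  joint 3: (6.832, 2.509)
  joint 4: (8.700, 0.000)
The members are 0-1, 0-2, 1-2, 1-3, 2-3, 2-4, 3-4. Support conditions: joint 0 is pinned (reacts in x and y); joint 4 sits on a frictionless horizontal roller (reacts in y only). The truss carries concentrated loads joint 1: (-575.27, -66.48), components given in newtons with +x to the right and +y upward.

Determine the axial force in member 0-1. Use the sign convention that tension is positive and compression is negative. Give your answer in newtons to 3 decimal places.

-279.062

N=5 nodes, M=7 members, R=3 reactions → 2N=10, M+R=10
member 0 (0-1): L=3.2538, (cx,cy)=(0.5802,0.8144)
member 1 (0-2): L=4.2720, (cx,cy)=(1.0000,0.0000)
member 2 (1-2): L=3.5645, (cx,cy)=(0.6688,-0.7434)
member 3 (1-3): L=4.9460, (cx,cy)=(0.9996,-0.0285)
member 4 (2-3): L=3.5845, (cx,cy)=(0.7142,0.7000)
member 5 (2-4): L=4.4280, (cx,cy)=(1.0000,0.0000)
member 6 (3-4): L=3.1280, (cx,cy)=(0.5972,-0.8021)
solve A·x = −loads:
  F[0-1] = -279.0621 N (compression)
  F[0-2] = -413.3444 N (compression)
  F[1-2] = +205.7137 N (tension)
  F[1-3] = +275.8733 N (tension)
  F[2-3] = -218.4912 N (compression)
  F[2-4] = -119.7180 N (compression)
  F[3-4] = +200.4713 N (tension)
  Rx@0 = +575.2700 N
  Ry@0 = +227.2790 N
  Ry@4 = -160.7990 N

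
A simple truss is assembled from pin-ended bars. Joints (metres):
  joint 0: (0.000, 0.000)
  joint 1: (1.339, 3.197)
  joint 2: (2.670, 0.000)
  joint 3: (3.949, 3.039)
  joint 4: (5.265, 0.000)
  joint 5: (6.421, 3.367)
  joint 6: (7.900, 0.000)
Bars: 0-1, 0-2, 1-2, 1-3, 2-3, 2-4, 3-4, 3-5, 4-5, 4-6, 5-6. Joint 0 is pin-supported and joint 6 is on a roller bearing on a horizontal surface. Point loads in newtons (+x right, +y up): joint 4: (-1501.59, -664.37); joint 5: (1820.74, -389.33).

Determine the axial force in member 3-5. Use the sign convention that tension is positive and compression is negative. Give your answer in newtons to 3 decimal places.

795.806

N=7 nodes, M=11 members, R=3 reactions → 2N=14, M+R=14
member 0 (0-1): L=3.4661, (cx,cy)=(0.3863,0.9224)
member 1 (0-2): L=2.6700, (cx,cy)=(1.0000,0.0000)
member 2 (1-2): L=3.4630, (cx,cy)=(0.3843,-0.9232)
member 3 (1-3): L=2.6148, (cx,cy)=(0.9982,-0.0604)
member 4 (2-3): L=3.2972, (cx,cy)=(0.3879,0.9217)
member 5 (2-4): L=2.5950, (cx,cy)=(1.0000,0.0000)
member 6 (3-4): L=3.3117, (cx,cy)=(0.3974,-0.9177)
member 7 (3-5): L=2.4937, (cx,cy)=(0.9913,0.1315)
member 8 (4-5): L=3.5599, (cx,cy)=(0.3247,0.9458)
member 9 (4-6): L=2.6350, (cx,cy)=(1.0000,0.0000)
member 10 (5-6): L=3.6775, (cx,cy)=(0.4022,-0.9156)
solve A·x = −loads:
  F[0-1] = +522.0468 N (tension)
  F[0-2] = +117.4755 N (tension)
  F[1-2] = -548.6342 N (compression)
  F[1-3] = +413.2967 N (tension)
  F[2-3] = +549.5210 N (tension)
  F[2-4] = -306.5549 N (compression)
  F[3-4] = -410.6595 N (compression)
  F[3-5] = +795.8064 N (tension)
  F[4-5] = +1100.8722 N (tension)
  F[4-6] = +674.3654 N (tension)
  F[5-6] = -1676.8021 N (compression)
  Rx@0 = -319.1500 N
  Ry@0 = -481.5187 N
  Ry@6 = +1535.2187 N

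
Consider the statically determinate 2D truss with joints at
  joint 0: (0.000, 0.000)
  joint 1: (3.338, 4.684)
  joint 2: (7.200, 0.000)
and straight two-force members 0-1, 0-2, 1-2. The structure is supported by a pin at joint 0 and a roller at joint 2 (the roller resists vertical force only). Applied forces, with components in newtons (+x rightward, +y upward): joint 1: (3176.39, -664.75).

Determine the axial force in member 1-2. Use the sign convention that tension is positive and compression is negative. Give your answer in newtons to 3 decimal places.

-3077.669

N=3 nodes, M=3 members, R=3 reactions → 2N=6, M+R=6
member 0 (0-1): L=5.7517, (cx,cy)=(0.5803,0.8144)
member 1 (0-2): L=7.2000, (cx,cy)=(1.0000,0.0000)
member 2 (1-2): L=6.0708, (cx,cy)=(0.6362,-0.7716)
solve A·x = −loads:
  F[0-1] = +2099.6098 N (tension)
  F[0-2] = +1957.8820 N (tension)
  F[1-2] = -3077.6687 N (compression)
  Rx@0 = -3176.3900 N
  Ry@0 = -1709.8536 N
  Ry@2 = +2374.6036 N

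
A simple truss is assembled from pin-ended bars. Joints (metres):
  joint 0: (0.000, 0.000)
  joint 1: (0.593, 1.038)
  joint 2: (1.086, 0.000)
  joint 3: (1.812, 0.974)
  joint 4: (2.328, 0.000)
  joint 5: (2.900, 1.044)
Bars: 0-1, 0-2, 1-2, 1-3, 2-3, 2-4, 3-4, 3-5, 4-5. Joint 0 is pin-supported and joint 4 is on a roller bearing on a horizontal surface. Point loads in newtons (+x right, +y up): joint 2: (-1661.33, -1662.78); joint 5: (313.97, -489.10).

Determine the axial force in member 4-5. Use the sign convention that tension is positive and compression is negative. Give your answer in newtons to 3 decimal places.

N=6 nodes, M=9 members, R=3 reactions → 2N=12, M+R=12
member 0 (0-1): L=1.1954, (cx,cy)=(0.4960,0.8683)
member 1 (0-2): L=1.0860, (cx,cy)=(1.0000,0.0000)
member 2 (1-2): L=1.1491, (cx,cy)=(0.4290,-0.9033)
member 3 (1-3): L=1.2207, (cx,cy)=(0.9986,-0.0524)
member 4 (2-3): L=1.2148, (cx,cy)=(0.5976,0.8018)
member 5 (2-4): L=1.2420, (cx,cy)=(1.0000,0.0000)
member 6 (3-4): L=1.1022, (cx,cy)=(0.4681,-0.8837)
member 7 (3-5): L=1.0902, (cx,cy)=(0.9979,0.0642)
member 8 (4-5): L=1.1904, (cx,cy)=(0.4805,0.8770)
solve A·x = −loads:
  F[0-1] = -721.0993 N (compression)
  F[0-2] = -989.6595 N (compression)
  F[1-2] = +732.2079 N (tension)
  F[1-3] = -672.7586 N (compression)
  F[2-3] = +1248.9555 N (tension)
  F[2-4] = +239.3943 N (tension)
  F[3-4] = -1129.2229 N (compression)
  F[3-5] = +604.4548 N (tension)
  F[4-5] = -601.9524 N (compression)
  Rx@0 = +1347.3600 N
  Ry@0 = +626.1267 N
  Ry@4 = +1525.7533 N

-601.952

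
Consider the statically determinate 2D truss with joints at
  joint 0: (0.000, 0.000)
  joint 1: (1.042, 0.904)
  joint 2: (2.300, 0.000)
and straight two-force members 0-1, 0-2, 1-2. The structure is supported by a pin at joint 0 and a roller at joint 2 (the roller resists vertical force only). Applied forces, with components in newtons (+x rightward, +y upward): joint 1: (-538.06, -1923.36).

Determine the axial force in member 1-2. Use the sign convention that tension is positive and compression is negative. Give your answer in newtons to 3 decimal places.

-1130.799

N=3 nodes, M=3 members, R=3 reactions → 2N=6, M+R=6
member 0 (0-1): L=1.3795, (cx,cy)=(0.7554,0.6553)
member 1 (0-2): L=2.3000, (cx,cy)=(1.0000,0.0000)
member 2 (1-2): L=1.5491, (cx,cy)=(0.8121,-0.5836)
solve A·x = −loads:
  F[0-1] = -1928.0373 N (compression)
  F[0-2] = +918.2909 N (tension)
  F[1-2] = -1130.7989 N (compression)
  Rx@0 = +538.0600 N
  Ry@0 = +1263.4753 N
  Ry@2 = +659.8847 N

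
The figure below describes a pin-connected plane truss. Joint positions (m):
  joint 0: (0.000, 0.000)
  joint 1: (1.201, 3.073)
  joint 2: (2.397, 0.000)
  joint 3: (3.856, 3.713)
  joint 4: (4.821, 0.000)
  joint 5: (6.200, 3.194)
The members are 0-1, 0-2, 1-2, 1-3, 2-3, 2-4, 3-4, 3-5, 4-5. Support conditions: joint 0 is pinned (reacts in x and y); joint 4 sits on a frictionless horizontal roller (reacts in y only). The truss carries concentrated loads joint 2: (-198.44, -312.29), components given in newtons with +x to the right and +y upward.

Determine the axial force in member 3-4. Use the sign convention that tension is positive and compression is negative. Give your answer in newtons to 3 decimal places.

N=6 nodes, M=9 members, R=3 reactions → 2N=12, M+R=12
member 0 (0-1): L=3.2994, (cx,cy)=(0.3640,0.9314)
member 1 (0-2): L=2.3970, (cx,cy)=(1.0000,0.0000)
member 2 (1-2): L=3.2975, (cx,cy)=(0.3627,-0.9319)
member 3 (1-3): L=2.7310, (cx,cy)=(0.9722,0.2343)
member 4 (2-3): L=3.9894, (cx,cy)=(0.3657,0.9307)
member 5 (2-4): L=2.4240, (cx,cy)=(1.0000,0.0000)
member 6 (3-4): L=3.8364, (cx,cy)=(0.2515,-0.9678)
member 7 (3-5): L=2.4008, (cx,cy)=(0.9764,-0.2162)
member 8 (4-5): L=3.4790, (cx,cy)=(0.3964,0.9181)
solve A·x = −loads:
  F[0-1] = -168.5853 N (compression)
  F[0-2] = -137.0731 N (compression)
  F[1-2] = +139.5286 N (tension)
  F[1-3] = -115.1805 N (compression)
  F[2-3] = +195.8284 N (tension)
  F[2-4] = +40.3544 N (tension)
  F[3-4] = -160.4288 N (compression)
  F[3-5] = +0.0000 N (tension)
  F[4-5] = -0.0000 N (compression)
  Rx@0 = +198.4400 N
  Ry@0 = +157.0195 N
  Ry@4 = +155.2705 N

-160.429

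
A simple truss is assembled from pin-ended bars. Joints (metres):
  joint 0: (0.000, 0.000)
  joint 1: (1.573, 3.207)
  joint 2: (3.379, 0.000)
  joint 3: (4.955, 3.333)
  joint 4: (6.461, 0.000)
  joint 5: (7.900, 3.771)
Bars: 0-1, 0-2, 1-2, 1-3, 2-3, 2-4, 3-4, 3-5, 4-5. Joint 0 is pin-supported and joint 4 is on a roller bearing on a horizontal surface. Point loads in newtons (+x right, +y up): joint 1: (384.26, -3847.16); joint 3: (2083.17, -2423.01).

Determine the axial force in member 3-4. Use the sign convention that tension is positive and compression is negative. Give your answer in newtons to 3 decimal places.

-4455.466

N=6 nodes, M=9 members, R=3 reactions → 2N=12, M+R=12
member 0 (0-1): L=3.5720, (cx,cy)=(0.4404,0.8978)
member 1 (0-2): L=3.3790, (cx,cy)=(1.0000,0.0000)
member 2 (1-2): L=3.6806, (cx,cy)=(0.4907,-0.8713)
member 3 (1-3): L=3.3843, (cx,cy)=(0.9993,0.0372)
member 4 (2-3): L=3.6868, (cx,cy)=(0.4275,0.9040)
member 5 (2-4): L=3.0820, (cx,cy)=(1.0000,0.0000)
member 6 (3-4): L=3.6574, (cx,cy)=(0.4118,-0.9113)
member 7 (3-5): L=2.9774, (cx,cy)=(0.9891,0.1471)
member 8 (4-5): L=4.0362, (cx,cy)=(0.3565,0.9343)
solve A·x = −loads:
  F[0-1] = -2461.4642 N (compression)
  F[0-2] = +3551.3841 N (tension)
  F[1-2] = -1901.8482 N (compression)
  F[1-3] = -535.3733 N (compression)
  F[2-3] = +1833.0676 N (tension)
  F[2-4] = +1834.5939 N (tension)
  F[3-4] = -4455.4658 N (compression)
  F[3-5] = +0.0000 N (tension)
  F[4-5] = +0.0000 N (tension)
  Rx@0 = -2467.4300 N
  Ry@0 = +2209.9433 N
  Ry@4 = +4060.2267 N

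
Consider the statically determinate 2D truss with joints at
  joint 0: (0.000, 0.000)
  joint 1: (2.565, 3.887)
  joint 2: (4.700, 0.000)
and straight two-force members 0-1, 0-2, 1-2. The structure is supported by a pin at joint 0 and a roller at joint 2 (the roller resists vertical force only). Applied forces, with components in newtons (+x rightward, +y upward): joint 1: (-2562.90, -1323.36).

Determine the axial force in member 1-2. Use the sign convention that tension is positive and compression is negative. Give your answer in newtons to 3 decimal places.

1594.269

N=3 nodes, M=3 members, R=3 reactions → 2N=6, M+R=6
member 0 (0-1): L=4.6570, (cx,cy)=(0.5508,0.8347)
member 1 (0-2): L=4.7000, (cx,cy)=(1.0000,0.0000)
member 2 (1-2): L=4.4347, (cx,cy)=(0.4814,-0.8765)
solve A·x = −loads:
  F[0-1] = -3259.7057 N (compression)
  F[0-2] = -767.5213 N (compression)
  F[1-2] = +1594.2689 N (tension)
  Rx@0 = +2562.9000 N
  Ry@0 = +2720.7161 N
  Ry@2 = -1397.3561 N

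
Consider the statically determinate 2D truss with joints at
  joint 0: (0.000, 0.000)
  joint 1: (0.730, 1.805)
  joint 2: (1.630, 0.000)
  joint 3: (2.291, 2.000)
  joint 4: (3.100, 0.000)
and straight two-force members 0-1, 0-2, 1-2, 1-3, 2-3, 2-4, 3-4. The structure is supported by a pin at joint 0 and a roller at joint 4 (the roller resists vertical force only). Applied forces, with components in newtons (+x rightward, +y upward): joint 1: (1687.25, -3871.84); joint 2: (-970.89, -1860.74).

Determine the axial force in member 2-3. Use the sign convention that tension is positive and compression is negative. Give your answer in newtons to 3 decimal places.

N=5 nodes, M=7 members, R=3 reactions → 2N=10, M+R=10
member 0 (0-1): L=1.9470, (cx,cy)=(0.3749,0.9271)
member 1 (0-2): L=1.6300, (cx,cy)=(1.0000,0.0000)
member 2 (1-2): L=2.0169, (cx,cy)=(0.4462,-0.8949)
member 3 (1-3): L=1.5731, (cx,cy)=(0.9923,0.1240)
member 4 (2-3): L=2.1064, (cx,cy)=(0.3138,0.9495)
member 5 (2-4): L=1.4700, (cx,cy)=(1.0000,0.0000)
member 6 (3-4): L=2.1574, (cx,cy)=(0.3750,-0.9270)
solve A·x = −loads:
  F[0-1] = -3085.0661 N (compression)
  F[0-2] = +1873.0440 N (tension)
  F[1-2] = -1438.0299 N (compression)
  F[1-3] = -2219.3704 N (compression)
  F[2-3] = +3315.1211 N (tension)
  F[2-4] = +1161.9505 N (tension)
  F[3-4] = -3098.6657 N (compression)
  Rx@0 = -716.3600 N
  Ry@0 = +2860.0201 N
  Ry@4 = +2872.5599 N

3315.121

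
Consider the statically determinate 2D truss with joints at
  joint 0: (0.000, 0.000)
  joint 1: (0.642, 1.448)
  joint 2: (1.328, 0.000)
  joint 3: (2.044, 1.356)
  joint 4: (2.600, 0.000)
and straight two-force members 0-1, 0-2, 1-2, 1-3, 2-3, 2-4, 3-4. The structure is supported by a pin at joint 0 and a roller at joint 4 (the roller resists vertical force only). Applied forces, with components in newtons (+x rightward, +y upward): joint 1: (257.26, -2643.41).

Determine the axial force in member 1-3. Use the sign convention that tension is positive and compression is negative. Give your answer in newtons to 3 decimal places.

-723.230

N=5 nodes, M=7 members, R=3 reactions → 2N=10, M+R=10
member 0 (0-1): L=1.5839, (cx,cy)=(0.4053,0.9142)
member 1 (0-2): L=1.3280, (cx,cy)=(1.0000,0.0000)
member 2 (1-2): L=1.6023, (cx,cy)=(0.4281,-0.9037)
member 3 (1-3): L=1.4050, (cx,cy)=(0.9979,-0.0655)
member 4 (2-3): L=1.5334, (cx,cy)=(0.4669,0.8843)
member 5 (2-4): L=1.2720, (cx,cy)=(1.0000,0.0000)
member 6 (3-4): L=1.4656, (cx,cy)=(0.3794,-0.9252)
solve A·x = −loads:
  F[0-1] = -2020.8556 N (compression)
  F[0-2] = +1076.3496 N (tension)
  F[1-2] = -828.4008 N (compression)
  F[1-3] = -723.2302 N (compression)
  F[2-3] = +846.5908 N (tension)
  F[2-4] = +326.3806 N (tension)
  F[3-4] = -860.3076 N (compression)
  Rx@0 = -257.2600 N
  Ry@0 = +1847.4170 N
  Ry@4 = +795.9930 N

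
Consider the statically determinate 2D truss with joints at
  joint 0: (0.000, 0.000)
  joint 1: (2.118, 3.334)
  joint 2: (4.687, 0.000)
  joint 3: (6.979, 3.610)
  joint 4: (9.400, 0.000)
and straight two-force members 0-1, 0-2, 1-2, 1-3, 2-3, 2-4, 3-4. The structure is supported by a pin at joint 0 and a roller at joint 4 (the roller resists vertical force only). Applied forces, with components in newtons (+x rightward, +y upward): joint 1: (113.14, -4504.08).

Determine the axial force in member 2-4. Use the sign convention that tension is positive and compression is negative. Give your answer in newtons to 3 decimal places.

N=5 nodes, M=7 members, R=3 reactions → 2N=10, M+R=10
member 0 (0-1): L=3.9499, (cx,cy)=(0.5362,0.8441)
member 1 (0-2): L=4.6870, (cx,cy)=(1.0000,0.0000)
member 2 (1-2): L=4.2090, (cx,cy)=(0.6104,-0.7921)
member 3 (1-3): L=4.8688, (cx,cy)=(0.9984,0.0567)
member 4 (2-3): L=4.2761, (cx,cy)=(0.5360,0.8442)
member 5 (2-4): L=4.7130, (cx,cy)=(1.0000,0.0000)
member 6 (3-4): L=4.3466, (cx,cy)=(0.5570,-0.8305)
solve A·x = −loads:
  F[0-1] = -4086.2278 N (compression)
  F[0-2] = +2304.2573 N (tension)
  F[1-2] = -1434.2656 N (compression)
  F[1-3] = -1431.1330 N (compression)
  F[2-3] = +1345.7529 N (tension)
  F[2-4] = +707.5115 N (tension)
  F[3-4] = -1270.2613 N (compression)
  Rx@0 = -113.1400 N
  Ry@0 = +3449.0959 N
  Ry@4 = +1054.9841 N

707.511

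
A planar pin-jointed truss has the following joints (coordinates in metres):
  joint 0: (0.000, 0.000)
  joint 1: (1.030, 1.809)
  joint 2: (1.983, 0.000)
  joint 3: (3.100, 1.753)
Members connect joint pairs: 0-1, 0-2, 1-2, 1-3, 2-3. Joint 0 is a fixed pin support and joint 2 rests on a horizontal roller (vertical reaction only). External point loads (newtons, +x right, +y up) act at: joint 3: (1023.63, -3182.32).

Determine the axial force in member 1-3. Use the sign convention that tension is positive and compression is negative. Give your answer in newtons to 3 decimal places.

N=4 nodes, M=5 members, R=3 reactions → 2N=8, M+R=8
member 0 (0-1): L=2.0817, (cx,cy)=(0.4948,0.8690)
member 1 (0-2): L=1.9830, (cx,cy)=(1.0000,0.0000)
member 2 (1-2): L=2.0447, (cx,cy)=(0.4661,-0.8847)
member 3 (1-3): L=2.0708, (cx,cy)=(0.9996,-0.0270)
member 4 (2-3): L=2.0786, (cx,cy)=(0.5374,0.8433)
solve A·x = −loads:
  F[0-1] = +3104.0652 N (tension)
  F[0-2] = -512.2406 N (compression)
  F[1-2] = -3140.6101 N (compression)
  F[1-3] = +3000.7721 N (tension)
  F[2-3] = -3677.2277 N (compression)
  Rx@0 = -1023.6300 N
  Ry@0 = -2697.4659 N
  Ry@2 = +5879.7859 N

3000.772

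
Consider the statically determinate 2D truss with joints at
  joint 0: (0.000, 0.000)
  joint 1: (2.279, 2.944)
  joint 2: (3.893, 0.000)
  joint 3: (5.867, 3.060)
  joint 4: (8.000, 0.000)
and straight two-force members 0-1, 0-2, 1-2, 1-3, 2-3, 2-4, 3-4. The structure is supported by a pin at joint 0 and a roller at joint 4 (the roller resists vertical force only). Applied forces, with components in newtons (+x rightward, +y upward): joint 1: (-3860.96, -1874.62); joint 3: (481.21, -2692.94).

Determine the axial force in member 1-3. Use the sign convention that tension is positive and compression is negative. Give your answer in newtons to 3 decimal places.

N=5 nodes, M=7 members, R=3 reactions → 2N=10, M+R=10
member 0 (0-1): L=3.7230, (cx,cy)=(0.6121,0.7908)
member 1 (0-2): L=3.8930, (cx,cy)=(1.0000,0.0000)
member 2 (1-2): L=3.3574, (cx,cy)=(0.4807,-0.8769)
member 3 (1-3): L=3.5899, (cx,cy)=(0.9995,0.0323)
member 4 (2-3): L=3.6415, (cx,cy)=(0.5421,0.8403)
member 5 (2-4): L=4.1070, (cx,cy)=(1.0000,0.0000)
member 6 (3-4): L=3.7301, (cx,cy)=(0.5718,-0.8204)
solve A·x = −loads:
  F[0-1] = -4167.3733 N (compression)
  F[0-2] = -828.7538 N (compression)
  F[1-2] = +1639.4847 N (tension)
  F[1-3] = +522.0883 N (tension)
  F[2-3] = -1710.7912 N (compression)
  F[2-4] = +886.7960 N (tension)
  F[3-4] = -1550.7714 N (compression)
  Rx@0 = +3379.7500 N
  Ry@0 = +3295.3632 N
  Ry@4 = +1272.1968 N

522.088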